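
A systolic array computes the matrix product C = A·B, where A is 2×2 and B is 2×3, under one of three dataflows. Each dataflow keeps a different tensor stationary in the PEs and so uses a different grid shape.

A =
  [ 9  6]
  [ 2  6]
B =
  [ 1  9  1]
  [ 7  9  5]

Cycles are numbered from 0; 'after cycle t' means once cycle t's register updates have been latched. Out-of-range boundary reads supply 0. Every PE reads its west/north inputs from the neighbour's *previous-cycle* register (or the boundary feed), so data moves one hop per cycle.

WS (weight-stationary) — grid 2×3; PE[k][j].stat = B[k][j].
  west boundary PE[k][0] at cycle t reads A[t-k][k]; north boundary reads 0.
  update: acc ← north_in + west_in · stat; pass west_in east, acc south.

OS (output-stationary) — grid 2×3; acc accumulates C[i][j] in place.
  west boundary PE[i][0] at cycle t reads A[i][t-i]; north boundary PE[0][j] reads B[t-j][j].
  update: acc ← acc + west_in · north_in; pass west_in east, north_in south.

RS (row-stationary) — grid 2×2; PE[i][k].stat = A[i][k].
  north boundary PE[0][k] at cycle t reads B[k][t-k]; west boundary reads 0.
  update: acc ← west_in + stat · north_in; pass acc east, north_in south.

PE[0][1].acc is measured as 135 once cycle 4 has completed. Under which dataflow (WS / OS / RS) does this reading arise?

dataflow = OS

— WS: 2×3; PE[0][1] trace:
  [0] (0,1) acc=0 (h:0 v:0)
  [1] (0,1) acc=81 (h:9 v:81)
  [2] (0,1) acc=18 (h:2 v:18)
  [3] (0,1) acc=0 (h:0 v:0)
  [4] (0,1) acc=0 (h:0 v:0)
— OS: 2×3; PE[0][1] trace:
  [0] (0,1) acc=0 (h:0 v:0)
  [1] (0,1) acc=81 (h:9 v:9)
  [2] (0,1) acc=135 (h:6 v:9)
  [3] (0,1) acc=135 (h:0 v:0)
  [4] (0,1) acc=135 (h:0 v:0)
— RS: 2×2; PE[0][1] trace:
  [0] (0,1) acc=0 (h:0 v:0)
  [1] (0,1) acc=51 (h:51 v:7)
  [2] (0,1) acc=135 (h:135 v:9)
  [3] (0,1) acc=39 (h:39 v:5)
  [4] (0,1) acc=0 (h:0 v:0)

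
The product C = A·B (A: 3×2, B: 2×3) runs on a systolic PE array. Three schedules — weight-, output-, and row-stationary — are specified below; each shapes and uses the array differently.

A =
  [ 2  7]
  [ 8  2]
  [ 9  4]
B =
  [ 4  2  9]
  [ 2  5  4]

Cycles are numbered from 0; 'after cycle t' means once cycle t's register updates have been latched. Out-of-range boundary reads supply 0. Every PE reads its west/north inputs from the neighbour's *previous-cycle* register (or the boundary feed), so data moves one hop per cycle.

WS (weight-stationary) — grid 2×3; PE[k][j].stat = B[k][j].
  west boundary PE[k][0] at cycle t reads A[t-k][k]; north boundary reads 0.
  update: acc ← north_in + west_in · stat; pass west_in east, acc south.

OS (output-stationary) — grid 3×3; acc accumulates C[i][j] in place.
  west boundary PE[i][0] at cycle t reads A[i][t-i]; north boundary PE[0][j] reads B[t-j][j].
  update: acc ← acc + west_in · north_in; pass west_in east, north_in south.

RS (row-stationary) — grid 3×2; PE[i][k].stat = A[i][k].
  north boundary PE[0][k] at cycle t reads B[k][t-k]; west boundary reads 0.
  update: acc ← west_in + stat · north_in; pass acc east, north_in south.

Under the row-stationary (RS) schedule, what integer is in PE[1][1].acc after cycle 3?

RS on a 3×2 grid — tracing PE[1][1] and its feeders:
  [0] (0,1) acc=0 (h:0 v:0)
  [0] (1,0) acc=0 (h:0 v:0)
  [0] (1,1) acc=0 (h:0 v:0)
  [1] (0,1) acc=22 (h:22 v:2)
  [1] (1,0) acc=32 (h:32 v:4)
  [1] (1,1) acc=0 (h:0 v:0)
  [2] (0,1) acc=39 (h:39 v:5)
  [2] (1,0) acc=16 (h:16 v:2)
  [2] (1,1) acc=36 (h:36 v:2)
  [3] (0,1) acc=46 (h:46 v:4)
  [3] (1,0) acc=72 (h:72 v:9)
  [3] (1,1) acc=26 (h:26 v:5)

PE[1][1].acc = 26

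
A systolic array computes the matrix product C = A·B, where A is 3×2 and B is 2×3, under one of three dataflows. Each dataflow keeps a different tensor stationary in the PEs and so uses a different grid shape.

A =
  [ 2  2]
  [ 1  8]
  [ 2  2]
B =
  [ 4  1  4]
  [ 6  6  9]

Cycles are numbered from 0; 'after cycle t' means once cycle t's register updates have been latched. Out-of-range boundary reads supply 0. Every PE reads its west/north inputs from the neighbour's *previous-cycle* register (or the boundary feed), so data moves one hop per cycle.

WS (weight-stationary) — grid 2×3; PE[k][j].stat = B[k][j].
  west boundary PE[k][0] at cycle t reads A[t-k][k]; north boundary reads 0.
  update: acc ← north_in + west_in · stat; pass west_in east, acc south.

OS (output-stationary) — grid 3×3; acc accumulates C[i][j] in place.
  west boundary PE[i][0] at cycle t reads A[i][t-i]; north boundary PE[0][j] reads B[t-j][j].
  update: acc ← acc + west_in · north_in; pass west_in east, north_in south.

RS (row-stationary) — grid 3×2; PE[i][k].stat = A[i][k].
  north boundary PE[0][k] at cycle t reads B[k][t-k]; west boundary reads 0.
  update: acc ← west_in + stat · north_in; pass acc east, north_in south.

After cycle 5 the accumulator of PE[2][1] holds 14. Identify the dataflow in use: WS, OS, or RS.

WS (2×3): PE[2][1] does not exist.
OS [3×3] PE[2][1] across cycles:
  after 0 — PE[2][1] acc=0, pass-E 0, pass-S 0
  after 1 — PE[2][1] acc=0, pass-E 0, pass-S 0
  after 2 — PE[2][1] acc=0, pass-E 0, pass-S 0
  after 3 — PE[2][1] acc=2, pass-E 2, pass-S 1
  after 4 — PE[2][1] acc=14, pass-E 2, pass-S 6
  after 5 — PE[2][1] acc=14, pass-E 0, pass-S 0
RS [3×2] PE[2][1] across cycles:
  after 0 — PE[2][1] acc=0, pass-E 0, pass-S 0
  after 1 — PE[2][1] acc=0, pass-E 0, pass-S 0
  after 2 — PE[2][1] acc=0, pass-E 0, pass-S 0
  after 3 — PE[2][1] acc=20, pass-E 20, pass-S 6
  after 4 — PE[2][1] acc=14, pass-E 14, pass-S 6
  after 5 — PE[2][1] acc=26, pass-E 26, pass-S 9

dataflow = OS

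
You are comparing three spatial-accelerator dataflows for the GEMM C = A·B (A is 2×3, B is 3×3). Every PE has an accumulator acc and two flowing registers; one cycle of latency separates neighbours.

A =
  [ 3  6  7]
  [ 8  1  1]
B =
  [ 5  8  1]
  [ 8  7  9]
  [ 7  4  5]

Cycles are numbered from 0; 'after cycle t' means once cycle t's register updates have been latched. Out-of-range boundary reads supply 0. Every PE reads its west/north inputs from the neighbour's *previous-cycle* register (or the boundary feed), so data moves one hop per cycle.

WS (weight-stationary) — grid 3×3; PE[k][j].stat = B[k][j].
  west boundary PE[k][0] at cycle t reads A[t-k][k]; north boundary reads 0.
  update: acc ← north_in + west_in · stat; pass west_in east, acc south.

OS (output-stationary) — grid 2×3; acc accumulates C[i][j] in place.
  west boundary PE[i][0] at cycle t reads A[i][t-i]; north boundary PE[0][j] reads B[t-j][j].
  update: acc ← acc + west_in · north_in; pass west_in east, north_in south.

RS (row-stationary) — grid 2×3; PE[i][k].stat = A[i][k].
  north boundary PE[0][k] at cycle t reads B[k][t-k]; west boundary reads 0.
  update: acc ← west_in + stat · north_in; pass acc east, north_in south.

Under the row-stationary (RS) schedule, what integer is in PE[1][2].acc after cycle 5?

PE[1][2].acc = 22

RS 2×3: PE[1][2] cycle-by-cycle (with neighbour feeds):
  step 0 · PE0,2: acc=0; fwd→0 fwd↓0
  step 0 · PE1,1: acc=0; fwd→0 fwd↓0
  step 0 · PE1,2: acc=0; fwd→0 fwd↓0
  step 1 · PE0,2: acc=0; fwd→0 fwd↓0
  step 1 · PE1,1: acc=0; fwd→0 fwd↓0
  step 1 · PE1,2: acc=0; fwd→0 fwd↓0
  step 2 · PE0,2: acc=112; fwd→112 fwd↓7
  step 2 · PE1,1: acc=48; fwd→48 fwd↓8
  step 2 · PE1,2: acc=0; fwd→0 fwd↓0
  step 3 · PE0,2: acc=94; fwd→94 fwd↓4
  step 3 · PE1,1: acc=71; fwd→71 fwd↓7
  step 3 · PE1,2: acc=55; fwd→55 fwd↓7
  step 4 · PE0,2: acc=92; fwd→92 fwd↓5
  step 4 · PE1,1: acc=17; fwd→17 fwd↓9
  step 4 · PE1,2: acc=75; fwd→75 fwd↓4
  step 5 · PE0,2: acc=0; fwd→0 fwd↓0
  step 5 · PE1,1: acc=0; fwd→0 fwd↓0
  step 5 · PE1,2: acc=22; fwd→22 fwd↓5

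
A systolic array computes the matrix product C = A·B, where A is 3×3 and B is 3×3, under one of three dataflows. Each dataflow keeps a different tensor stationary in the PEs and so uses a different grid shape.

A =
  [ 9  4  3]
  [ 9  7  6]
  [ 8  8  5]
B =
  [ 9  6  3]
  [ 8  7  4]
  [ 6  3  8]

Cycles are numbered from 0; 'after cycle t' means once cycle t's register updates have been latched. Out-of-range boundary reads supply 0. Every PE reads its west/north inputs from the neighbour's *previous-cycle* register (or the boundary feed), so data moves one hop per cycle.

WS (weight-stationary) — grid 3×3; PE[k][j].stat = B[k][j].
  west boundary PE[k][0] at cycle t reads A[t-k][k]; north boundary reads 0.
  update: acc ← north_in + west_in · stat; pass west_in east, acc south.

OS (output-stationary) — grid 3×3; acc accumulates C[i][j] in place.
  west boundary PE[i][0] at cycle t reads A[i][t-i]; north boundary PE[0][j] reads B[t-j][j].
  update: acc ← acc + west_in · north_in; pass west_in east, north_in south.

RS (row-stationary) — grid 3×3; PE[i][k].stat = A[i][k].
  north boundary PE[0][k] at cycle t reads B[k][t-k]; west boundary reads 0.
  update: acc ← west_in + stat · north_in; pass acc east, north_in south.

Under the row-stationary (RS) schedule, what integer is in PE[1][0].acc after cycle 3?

PE[1][0].acc = 27

RS 3×3: PE[1][0] cycle-by-cycle (with neighbour feeds):
  cycle 0: PE[0][0] → acc 81, east 81, south 9
  cycle 0: PE[1][0] → acc 0, east 0, south 0
  cycle 1: PE[0][0] → acc 54, east 54, south 6
  cycle 1: PE[1][0] → acc 81, east 81, south 9
  cycle 2: PE[0][0] → acc 27, east 27, south 3
  cycle 2: PE[1][0] → acc 54, east 54, south 6
  cycle 3: PE[0][0] → acc 0, east 0, south 0
  cycle 3: PE[1][0] → acc 27, east 27, south 3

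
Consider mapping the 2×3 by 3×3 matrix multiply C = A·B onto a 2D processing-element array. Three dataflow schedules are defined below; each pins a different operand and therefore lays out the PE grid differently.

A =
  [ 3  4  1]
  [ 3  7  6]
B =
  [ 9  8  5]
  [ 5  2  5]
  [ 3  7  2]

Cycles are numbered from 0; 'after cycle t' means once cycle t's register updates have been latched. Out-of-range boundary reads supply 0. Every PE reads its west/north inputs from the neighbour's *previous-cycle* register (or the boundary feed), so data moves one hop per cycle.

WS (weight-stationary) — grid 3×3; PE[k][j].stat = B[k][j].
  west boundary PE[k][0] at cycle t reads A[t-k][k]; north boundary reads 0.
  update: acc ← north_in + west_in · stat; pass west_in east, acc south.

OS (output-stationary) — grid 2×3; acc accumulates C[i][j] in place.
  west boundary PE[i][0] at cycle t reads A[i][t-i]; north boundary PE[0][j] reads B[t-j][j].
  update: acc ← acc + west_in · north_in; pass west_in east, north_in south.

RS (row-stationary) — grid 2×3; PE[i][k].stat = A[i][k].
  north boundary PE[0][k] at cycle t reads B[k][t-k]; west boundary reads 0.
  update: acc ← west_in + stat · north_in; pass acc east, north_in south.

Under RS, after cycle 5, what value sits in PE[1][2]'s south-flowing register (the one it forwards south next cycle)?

register = 2

RS on a 2×3 grid — tracing PE[1][2] and its feeders:
  @0  [0,2]  acc 0  |  →0  ↓0
  @0  [1,1]  acc 0  |  →0  ↓0
  @0  [1,2]  acc 0  |  →0  ↓0
  @1  [0,2]  acc 0  |  →0  ↓0
  @1  [1,1]  acc 0  |  →0  ↓0
  @1  [1,2]  acc 0  |  →0  ↓0
  @2  [0,2]  acc 50  |  →50  ↓3
  @2  [1,1]  acc 62  |  →62  ↓5
  @2  [1,2]  acc 0  |  →0  ↓0
  @3  [0,2]  acc 39  |  →39  ↓7
  @3  [1,1]  acc 38  |  →38  ↓2
  @3  [1,2]  acc 80  |  →80  ↓3
  @4  [0,2]  acc 37  |  →37  ↓2
  @4  [1,1]  acc 50  |  →50  ↓5
  @4  [1,2]  acc 80  |  →80  ↓7
  @5  [0,2]  acc 0  |  →0  ↓0
  @5  [1,1]  acc 0  |  →0  ↓0
  @5  [1,2]  acc 62  |  →62  ↓2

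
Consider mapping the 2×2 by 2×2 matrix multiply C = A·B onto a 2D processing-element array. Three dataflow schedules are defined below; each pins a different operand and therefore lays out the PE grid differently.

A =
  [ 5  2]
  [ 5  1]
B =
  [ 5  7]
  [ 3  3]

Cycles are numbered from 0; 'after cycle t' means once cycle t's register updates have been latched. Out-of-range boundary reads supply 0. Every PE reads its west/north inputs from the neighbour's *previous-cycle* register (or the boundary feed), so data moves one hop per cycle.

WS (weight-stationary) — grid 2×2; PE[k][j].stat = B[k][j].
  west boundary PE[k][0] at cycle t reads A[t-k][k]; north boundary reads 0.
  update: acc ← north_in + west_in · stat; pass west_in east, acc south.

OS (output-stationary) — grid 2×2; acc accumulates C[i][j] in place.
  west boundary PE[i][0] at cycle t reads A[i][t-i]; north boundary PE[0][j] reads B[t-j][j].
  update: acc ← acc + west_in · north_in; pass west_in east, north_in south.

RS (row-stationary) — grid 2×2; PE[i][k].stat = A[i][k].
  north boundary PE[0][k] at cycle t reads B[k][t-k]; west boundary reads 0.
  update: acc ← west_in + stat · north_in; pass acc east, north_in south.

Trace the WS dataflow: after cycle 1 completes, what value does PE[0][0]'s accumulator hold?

PE[0][0].acc = 25

Tracing WS — 2×2 array, target PE[0][0]:
  [0] (0,0) acc=25 (h:5 v:25)
  [1] (0,0) acc=25 (h:5 v:25)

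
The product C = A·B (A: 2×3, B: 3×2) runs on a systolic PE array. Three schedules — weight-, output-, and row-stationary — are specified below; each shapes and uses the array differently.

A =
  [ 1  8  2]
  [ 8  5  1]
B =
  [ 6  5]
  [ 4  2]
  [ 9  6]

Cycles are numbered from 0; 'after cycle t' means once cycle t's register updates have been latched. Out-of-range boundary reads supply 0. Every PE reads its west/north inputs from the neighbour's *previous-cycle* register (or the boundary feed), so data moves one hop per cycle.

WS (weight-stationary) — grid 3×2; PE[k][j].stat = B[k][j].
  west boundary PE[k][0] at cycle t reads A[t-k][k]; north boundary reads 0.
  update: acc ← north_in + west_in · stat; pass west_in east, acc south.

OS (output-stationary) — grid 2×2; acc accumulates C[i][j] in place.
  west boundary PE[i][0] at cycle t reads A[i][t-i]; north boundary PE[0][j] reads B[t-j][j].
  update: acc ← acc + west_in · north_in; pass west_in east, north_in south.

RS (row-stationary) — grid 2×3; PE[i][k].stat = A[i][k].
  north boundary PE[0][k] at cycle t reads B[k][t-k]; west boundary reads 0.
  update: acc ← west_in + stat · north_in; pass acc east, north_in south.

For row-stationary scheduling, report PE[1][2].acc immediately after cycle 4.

PE[1][2].acc = 56

RS on a 2×3 grid — tracing PE[1][2] and its feeders:
  cycle 0: PE[0][2] → acc 0, east 0, south 0
  cycle 0: PE[1][1] → acc 0, east 0, south 0
  cycle 0: PE[1][2] → acc 0, east 0, south 0
  cycle 1: PE[0][2] → acc 0, east 0, south 0
  cycle 1: PE[1][1] → acc 0, east 0, south 0
  cycle 1: PE[1][2] → acc 0, east 0, south 0
  cycle 2: PE[0][2] → acc 56, east 56, south 9
  cycle 2: PE[1][1] → acc 68, east 68, south 4
  cycle 2: PE[1][2] → acc 0, east 0, south 0
  cycle 3: PE[0][2] → acc 33, east 33, south 6
  cycle 3: PE[1][1] → acc 50, east 50, south 2
  cycle 3: PE[1][2] → acc 77, east 77, south 9
  cycle 4: PE[0][2] → acc 0, east 0, south 0
  cycle 4: PE[1][1] → acc 0, east 0, south 0
  cycle 4: PE[1][2] → acc 56, east 56, south 6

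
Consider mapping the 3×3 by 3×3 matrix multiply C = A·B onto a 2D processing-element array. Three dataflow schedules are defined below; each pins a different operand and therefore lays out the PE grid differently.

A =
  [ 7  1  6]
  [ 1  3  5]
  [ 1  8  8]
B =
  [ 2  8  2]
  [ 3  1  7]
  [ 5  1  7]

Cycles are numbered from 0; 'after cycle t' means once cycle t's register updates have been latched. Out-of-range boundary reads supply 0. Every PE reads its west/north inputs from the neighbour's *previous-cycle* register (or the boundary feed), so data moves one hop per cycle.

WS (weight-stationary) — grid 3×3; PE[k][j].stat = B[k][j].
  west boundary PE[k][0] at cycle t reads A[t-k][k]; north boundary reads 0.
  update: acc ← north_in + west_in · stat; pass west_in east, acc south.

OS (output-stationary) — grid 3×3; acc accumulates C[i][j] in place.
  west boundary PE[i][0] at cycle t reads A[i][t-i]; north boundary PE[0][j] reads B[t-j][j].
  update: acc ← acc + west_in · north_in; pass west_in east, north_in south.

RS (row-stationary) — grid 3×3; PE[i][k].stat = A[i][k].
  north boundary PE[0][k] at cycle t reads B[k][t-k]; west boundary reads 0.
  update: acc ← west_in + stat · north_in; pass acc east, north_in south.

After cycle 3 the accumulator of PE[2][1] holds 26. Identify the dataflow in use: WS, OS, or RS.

WS (3×3 grid), PE[2][1]:
  after 0 — PE[2][1] acc=0, pass-E 0, pass-S 0
  after 1 — PE[2][1] acc=0, pass-E 0, pass-S 0
  after 2 — PE[2][1] acc=0, pass-E 0, pass-S 0
  after 3 — PE[2][1] acc=63, pass-E 6, pass-S 63
OS (3×3 grid), PE[2][1]:
  after 0 — PE[2][1] acc=0, pass-E 0, pass-S 0
  after 1 — PE[2][1] acc=0, pass-E 0, pass-S 0
  after 2 — PE[2][1] acc=0, pass-E 0, pass-S 0
  after 3 — PE[2][1] acc=8, pass-E 1, pass-S 8
RS (3×3 grid), PE[2][1]:
  after 0 — PE[2][1] acc=0, pass-E 0, pass-S 0
  after 1 — PE[2][1] acc=0, pass-E 0, pass-S 0
  after 2 — PE[2][1] acc=0, pass-E 0, pass-S 0
  after 3 — PE[2][1] acc=26, pass-E 26, pass-S 3

dataflow = RS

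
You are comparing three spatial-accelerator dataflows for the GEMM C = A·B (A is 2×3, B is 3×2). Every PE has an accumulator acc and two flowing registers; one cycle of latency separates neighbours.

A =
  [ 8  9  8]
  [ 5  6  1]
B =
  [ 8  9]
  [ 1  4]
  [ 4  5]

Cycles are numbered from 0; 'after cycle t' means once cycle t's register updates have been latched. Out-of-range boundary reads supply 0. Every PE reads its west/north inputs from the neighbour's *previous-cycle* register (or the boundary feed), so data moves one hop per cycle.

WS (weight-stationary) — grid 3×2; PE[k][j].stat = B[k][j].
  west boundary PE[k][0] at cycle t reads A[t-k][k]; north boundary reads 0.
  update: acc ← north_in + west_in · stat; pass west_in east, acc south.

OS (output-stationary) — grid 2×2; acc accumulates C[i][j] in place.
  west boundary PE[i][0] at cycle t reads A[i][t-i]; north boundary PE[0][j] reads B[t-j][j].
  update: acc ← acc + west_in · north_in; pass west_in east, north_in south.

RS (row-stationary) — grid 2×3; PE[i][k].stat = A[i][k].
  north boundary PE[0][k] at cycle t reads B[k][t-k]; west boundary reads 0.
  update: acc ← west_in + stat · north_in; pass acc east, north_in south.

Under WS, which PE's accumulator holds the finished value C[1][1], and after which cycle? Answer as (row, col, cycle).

(row, col, cycle) = (2, 1, 4)

WS — PE[2][1] is where C[1][1] collects:
  t=0 PE[2][1]: acc=0 h=0 v=0
  t=1 PE[2][1]: acc=0 h=0 v=0
  t=2 PE[2][1]: acc=0 h=0 v=0
  t=3 PE[2][1]: acc=148 h=8 v=148
  t=4 PE[2][1]: acc=74 h=1 v=74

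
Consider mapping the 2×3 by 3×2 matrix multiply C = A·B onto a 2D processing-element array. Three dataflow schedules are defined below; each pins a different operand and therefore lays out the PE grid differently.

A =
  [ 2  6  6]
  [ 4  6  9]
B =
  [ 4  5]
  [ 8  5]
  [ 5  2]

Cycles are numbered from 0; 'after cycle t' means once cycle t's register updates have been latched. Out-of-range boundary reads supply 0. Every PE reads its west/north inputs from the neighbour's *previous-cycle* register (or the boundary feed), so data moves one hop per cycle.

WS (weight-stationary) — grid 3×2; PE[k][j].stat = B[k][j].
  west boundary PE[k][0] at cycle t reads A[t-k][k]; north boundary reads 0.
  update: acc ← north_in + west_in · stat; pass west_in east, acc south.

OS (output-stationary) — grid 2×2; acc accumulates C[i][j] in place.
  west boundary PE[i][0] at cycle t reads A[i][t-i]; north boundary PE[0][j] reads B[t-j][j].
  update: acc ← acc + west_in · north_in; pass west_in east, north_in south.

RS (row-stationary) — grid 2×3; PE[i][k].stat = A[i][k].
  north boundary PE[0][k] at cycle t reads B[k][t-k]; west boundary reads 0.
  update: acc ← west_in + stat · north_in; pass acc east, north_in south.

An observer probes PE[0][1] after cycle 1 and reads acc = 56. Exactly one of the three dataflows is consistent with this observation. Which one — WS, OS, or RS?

dataflow = RS

— WS: 3×2; PE[0][1] trace:
  cycle 0: PE[0][1] → acc 0, east 0, south 0
  cycle 1: PE[0][1] → acc 10, east 2, south 10
— OS: 2×2; PE[0][1] trace:
  cycle 0: PE[0][1] → acc 0, east 0, south 0
  cycle 1: PE[0][1] → acc 10, east 2, south 5
— RS: 2×3; PE[0][1] trace:
  cycle 0: PE[0][1] → acc 0, east 0, south 0
  cycle 1: PE[0][1] → acc 56, east 56, south 8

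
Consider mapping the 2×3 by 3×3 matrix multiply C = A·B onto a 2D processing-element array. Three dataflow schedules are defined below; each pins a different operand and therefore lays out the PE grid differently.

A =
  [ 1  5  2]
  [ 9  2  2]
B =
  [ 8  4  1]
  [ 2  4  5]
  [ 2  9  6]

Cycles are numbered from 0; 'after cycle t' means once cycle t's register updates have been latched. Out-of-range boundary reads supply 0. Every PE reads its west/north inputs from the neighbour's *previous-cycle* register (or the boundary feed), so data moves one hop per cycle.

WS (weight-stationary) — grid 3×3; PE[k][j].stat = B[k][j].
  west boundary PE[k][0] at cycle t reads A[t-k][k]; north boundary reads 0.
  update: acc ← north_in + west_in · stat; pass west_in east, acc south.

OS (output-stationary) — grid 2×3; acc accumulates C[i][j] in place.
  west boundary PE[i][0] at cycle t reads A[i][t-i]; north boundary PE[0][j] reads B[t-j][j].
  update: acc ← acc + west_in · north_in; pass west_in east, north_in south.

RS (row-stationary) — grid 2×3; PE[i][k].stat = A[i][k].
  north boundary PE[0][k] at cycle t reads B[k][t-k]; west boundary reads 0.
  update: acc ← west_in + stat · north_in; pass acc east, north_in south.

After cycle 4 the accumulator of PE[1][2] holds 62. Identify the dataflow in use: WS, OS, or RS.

Under WS (3×3), PE[1][2]:
  cycle 0: PE[1][2] → acc 0, east 0, south 0
  cycle 1: PE[1][2] → acc 0, east 0, south 0
  cycle 2: PE[1][2] → acc 0, east 0, south 0
  cycle 3: PE[1][2] → acc 26, east 5, south 26
  cycle 4: PE[1][2] → acc 19, east 2, south 19
Under OS (2×3), PE[1][2]:
  cycle 0: PE[1][2] → acc 0, east 0, south 0
  cycle 1: PE[1][2] → acc 0, east 0, south 0
  cycle 2: PE[1][2] → acc 0, east 0, south 0
  cycle 3: PE[1][2] → acc 9, east 9, south 1
  cycle 4: PE[1][2] → acc 19, east 2, south 5
Under RS (2×3), PE[1][2]:
  cycle 0: PE[1][2] → acc 0, east 0, south 0
  cycle 1: PE[1][2] → acc 0, east 0, south 0
  cycle 2: PE[1][2] → acc 0, east 0, south 0
  cycle 3: PE[1][2] → acc 80, east 80, south 2
  cycle 4: PE[1][2] → acc 62, east 62, south 9

dataflow = RS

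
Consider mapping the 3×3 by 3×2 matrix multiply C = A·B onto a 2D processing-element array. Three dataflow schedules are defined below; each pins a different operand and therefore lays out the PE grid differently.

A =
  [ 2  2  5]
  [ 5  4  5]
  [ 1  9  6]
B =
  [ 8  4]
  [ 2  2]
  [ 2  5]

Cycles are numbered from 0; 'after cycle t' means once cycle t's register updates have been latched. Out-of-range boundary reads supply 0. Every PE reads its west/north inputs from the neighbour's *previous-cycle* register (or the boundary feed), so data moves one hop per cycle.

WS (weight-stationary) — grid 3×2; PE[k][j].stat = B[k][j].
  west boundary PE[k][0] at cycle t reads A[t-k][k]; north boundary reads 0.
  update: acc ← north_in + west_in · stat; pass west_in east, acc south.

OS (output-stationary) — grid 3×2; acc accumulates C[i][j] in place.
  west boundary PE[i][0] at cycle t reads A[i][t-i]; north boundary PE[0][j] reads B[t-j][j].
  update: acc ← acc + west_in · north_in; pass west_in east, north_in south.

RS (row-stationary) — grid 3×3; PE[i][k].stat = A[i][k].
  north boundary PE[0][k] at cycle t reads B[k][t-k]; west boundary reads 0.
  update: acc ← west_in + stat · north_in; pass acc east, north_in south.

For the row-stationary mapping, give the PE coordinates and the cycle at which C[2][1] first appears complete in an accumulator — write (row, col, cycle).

(row, col, cycle) = (2, 2, 5)

RS: C[2][1] accumulates in PE[2][2]:
  c0 r2c2: 0 / 0 / 0
  c1 r2c2: 0 / 0 / 0
  c2 r2c2: 0 / 0 / 0
  c3 r2c2: 0 / 0 / 0
  c4 r2c2: 38 / 38 / 2
  c5 r2c2: 52 / 52 / 5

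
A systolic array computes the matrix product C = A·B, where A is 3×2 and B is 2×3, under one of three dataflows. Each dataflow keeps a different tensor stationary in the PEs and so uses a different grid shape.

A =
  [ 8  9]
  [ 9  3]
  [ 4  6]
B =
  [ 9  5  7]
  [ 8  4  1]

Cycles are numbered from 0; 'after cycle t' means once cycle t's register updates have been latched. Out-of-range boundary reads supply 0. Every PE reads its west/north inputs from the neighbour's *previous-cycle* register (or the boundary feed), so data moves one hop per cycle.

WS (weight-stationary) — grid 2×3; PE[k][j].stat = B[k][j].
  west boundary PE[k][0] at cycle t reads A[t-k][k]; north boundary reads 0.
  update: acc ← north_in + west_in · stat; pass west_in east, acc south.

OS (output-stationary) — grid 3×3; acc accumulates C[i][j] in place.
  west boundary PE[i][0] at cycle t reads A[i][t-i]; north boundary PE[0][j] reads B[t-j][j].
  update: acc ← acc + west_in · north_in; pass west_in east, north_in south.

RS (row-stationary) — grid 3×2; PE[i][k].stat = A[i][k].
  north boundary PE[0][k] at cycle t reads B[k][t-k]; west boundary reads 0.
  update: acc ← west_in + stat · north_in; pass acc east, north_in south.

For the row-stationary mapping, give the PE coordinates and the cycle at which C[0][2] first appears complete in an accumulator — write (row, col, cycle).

Under RS, C[0][2] lands at PE[0][1]:
  step 0 · PE0,1: acc=0; fwd→0 fwd↓0
  step 1 · PE0,1: acc=144; fwd→144 fwd↓8
  step 2 · PE0,1: acc=76; fwd→76 fwd↓4
  step 3 · PE0,1: acc=65; fwd→65 fwd↓1

(row, col, cycle) = (0, 1, 3)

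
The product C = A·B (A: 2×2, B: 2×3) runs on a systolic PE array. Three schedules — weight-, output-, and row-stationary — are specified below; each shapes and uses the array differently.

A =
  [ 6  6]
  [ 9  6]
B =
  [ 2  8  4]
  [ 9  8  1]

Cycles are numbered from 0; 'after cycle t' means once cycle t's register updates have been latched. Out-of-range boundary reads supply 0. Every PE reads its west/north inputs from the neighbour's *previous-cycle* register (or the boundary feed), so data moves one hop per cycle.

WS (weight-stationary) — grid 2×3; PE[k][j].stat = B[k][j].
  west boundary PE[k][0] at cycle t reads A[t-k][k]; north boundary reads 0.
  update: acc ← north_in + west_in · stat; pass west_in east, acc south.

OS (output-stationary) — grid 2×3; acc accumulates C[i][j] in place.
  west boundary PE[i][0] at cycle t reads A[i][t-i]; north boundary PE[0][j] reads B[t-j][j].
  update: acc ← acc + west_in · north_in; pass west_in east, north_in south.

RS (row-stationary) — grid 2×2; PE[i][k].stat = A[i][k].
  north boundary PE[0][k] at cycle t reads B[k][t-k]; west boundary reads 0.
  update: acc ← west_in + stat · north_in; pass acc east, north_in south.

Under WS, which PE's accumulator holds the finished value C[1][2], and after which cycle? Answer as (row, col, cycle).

(row, col, cycle) = (1, 2, 4)

WS — PE[1][2] is where C[1][2] collects:
  cycle 0: PE[1][2] → acc 0, east 0, south 0
  cycle 1: PE[1][2] → acc 0, east 0, south 0
  cycle 2: PE[1][2] → acc 0, east 0, south 0
  cycle 3: PE[1][2] → acc 30, east 6, south 30
  cycle 4: PE[1][2] → acc 42, east 6, south 42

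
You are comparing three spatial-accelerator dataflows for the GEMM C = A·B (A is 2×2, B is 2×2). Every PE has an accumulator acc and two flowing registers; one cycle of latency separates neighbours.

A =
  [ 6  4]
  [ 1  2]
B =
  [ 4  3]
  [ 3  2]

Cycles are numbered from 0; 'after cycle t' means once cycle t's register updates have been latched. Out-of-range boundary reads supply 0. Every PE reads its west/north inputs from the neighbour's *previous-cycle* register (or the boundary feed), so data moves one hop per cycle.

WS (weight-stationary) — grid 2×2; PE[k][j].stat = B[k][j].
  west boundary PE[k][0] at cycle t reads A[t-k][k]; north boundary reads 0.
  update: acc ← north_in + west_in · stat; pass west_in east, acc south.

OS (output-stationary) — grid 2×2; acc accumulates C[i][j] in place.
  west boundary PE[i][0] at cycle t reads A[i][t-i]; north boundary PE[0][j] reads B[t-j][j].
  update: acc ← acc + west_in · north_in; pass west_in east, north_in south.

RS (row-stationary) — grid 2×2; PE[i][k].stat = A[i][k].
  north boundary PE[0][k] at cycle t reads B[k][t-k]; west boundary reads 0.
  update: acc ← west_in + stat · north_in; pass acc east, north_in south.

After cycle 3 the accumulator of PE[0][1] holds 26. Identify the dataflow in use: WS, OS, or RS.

— WS: 2×2; PE[0][1] trace:
  t=0 PE[0][1]: acc=0 h=0 v=0
  t=1 PE[0][1]: acc=18 h=6 v=18
  t=2 PE[0][1]: acc=3 h=1 v=3
  t=3 PE[0][1]: acc=0 h=0 v=0
— OS: 2×2; PE[0][1] trace:
  t=0 PE[0][1]: acc=0 h=0 v=0
  t=1 PE[0][1]: acc=18 h=6 v=3
  t=2 PE[0][1]: acc=26 h=4 v=2
  t=3 PE[0][1]: acc=26 h=0 v=0
— RS: 2×2; PE[0][1] trace:
  t=0 PE[0][1]: acc=0 h=0 v=0
  t=1 PE[0][1]: acc=36 h=36 v=3
  t=2 PE[0][1]: acc=26 h=26 v=2
  t=3 PE[0][1]: acc=0 h=0 v=0

dataflow = OS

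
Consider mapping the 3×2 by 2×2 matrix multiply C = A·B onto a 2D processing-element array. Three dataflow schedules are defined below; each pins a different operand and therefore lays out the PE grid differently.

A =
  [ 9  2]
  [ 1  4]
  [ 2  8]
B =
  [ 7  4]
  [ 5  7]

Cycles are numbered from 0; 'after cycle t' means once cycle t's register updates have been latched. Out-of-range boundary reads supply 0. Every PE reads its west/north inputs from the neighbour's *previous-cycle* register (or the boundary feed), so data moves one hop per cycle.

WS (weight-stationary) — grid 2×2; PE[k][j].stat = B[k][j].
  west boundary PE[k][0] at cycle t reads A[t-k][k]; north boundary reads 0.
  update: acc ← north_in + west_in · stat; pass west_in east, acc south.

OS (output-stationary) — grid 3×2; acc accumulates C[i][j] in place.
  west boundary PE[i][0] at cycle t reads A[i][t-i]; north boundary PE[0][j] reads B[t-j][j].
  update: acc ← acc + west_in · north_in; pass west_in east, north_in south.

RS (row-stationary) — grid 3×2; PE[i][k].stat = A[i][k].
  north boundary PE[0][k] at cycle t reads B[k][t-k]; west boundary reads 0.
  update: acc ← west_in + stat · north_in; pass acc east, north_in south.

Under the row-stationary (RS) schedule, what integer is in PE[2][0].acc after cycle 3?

RS on a 3×2 grid — tracing PE[2][0] and its feeders:
  after 0 — PE[1][0] acc=0, pass-E 0, pass-S 0
  after 0 — PE[2][0] acc=0, pass-E 0, pass-S 0
  after 1 — PE[1][0] acc=7, pass-E 7, pass-S 7
  after 1 — PE[2][0] acc=0, pass-E 0, pass-S 0
  after 2 — PE[1][0] acc=4, pass-E 4, pass-S 4
  after 2 — PE[2][0] acc=14, pass-E 14, pass-S 7
  after 3 — PE[1][0] acc=0, pass-E 0, pass-S 0
  after 3 — PE[2][0] acc=8, pass-E 8, pass-S 4

PE[2][0].acc = 8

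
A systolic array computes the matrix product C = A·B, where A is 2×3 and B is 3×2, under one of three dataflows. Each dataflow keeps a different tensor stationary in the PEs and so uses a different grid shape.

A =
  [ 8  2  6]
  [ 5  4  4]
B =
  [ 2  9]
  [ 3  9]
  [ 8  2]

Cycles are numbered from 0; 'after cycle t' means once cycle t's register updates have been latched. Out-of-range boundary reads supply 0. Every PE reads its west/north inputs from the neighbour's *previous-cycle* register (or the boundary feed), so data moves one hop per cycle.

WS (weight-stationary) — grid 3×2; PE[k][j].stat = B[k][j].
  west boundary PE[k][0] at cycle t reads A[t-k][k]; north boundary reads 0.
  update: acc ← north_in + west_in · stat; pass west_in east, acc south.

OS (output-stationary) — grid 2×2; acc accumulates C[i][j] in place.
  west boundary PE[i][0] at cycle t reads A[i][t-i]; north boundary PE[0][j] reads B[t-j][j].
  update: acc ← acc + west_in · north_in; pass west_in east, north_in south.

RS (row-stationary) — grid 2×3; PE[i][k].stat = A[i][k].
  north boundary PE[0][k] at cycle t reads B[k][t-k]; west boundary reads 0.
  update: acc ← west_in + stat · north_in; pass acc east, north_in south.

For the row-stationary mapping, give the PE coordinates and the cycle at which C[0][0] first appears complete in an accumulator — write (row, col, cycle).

RS — PE[0][2] is where C[0][0] collects:
  [0] (0,2) acc=0 (h:0 v:0)
  [1] (0,2) acc=0 (h:0 v:0)
  [2] (0,2) acc=70 (h:70 v:8)

(row, col, cycle) = (0, 2, 2)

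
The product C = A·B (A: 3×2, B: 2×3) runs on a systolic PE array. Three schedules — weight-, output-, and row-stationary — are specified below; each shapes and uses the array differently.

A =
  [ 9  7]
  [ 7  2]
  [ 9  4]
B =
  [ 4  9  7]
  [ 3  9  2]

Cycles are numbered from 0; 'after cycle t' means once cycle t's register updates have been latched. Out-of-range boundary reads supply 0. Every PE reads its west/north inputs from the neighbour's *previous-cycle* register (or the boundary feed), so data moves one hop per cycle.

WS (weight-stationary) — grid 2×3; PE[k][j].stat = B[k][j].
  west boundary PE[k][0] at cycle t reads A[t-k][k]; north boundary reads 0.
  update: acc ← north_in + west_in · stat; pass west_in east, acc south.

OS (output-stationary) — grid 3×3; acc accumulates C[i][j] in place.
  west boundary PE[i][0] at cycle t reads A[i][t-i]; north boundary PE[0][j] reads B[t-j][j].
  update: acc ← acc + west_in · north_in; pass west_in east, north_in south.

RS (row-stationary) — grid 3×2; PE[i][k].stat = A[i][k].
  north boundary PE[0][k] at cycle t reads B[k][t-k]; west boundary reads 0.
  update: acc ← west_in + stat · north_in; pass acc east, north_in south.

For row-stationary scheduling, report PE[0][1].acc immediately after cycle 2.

PE[0][1].acc = 144

RS (3×2). Following PE[0][1] plus its west/north inputs:
  0: (0,0).acc=36  regs=<36,4>
  0: (0,1).acc=0  regs=<0,0>
  1: (0,0).acc=81  regs=<81,9>
  1: (0,1).acc=57  regs=<57,3>
  2: (0,0).acc=63  regs=<63,7>
  2: (0,1).acc=144  regs=<144,9>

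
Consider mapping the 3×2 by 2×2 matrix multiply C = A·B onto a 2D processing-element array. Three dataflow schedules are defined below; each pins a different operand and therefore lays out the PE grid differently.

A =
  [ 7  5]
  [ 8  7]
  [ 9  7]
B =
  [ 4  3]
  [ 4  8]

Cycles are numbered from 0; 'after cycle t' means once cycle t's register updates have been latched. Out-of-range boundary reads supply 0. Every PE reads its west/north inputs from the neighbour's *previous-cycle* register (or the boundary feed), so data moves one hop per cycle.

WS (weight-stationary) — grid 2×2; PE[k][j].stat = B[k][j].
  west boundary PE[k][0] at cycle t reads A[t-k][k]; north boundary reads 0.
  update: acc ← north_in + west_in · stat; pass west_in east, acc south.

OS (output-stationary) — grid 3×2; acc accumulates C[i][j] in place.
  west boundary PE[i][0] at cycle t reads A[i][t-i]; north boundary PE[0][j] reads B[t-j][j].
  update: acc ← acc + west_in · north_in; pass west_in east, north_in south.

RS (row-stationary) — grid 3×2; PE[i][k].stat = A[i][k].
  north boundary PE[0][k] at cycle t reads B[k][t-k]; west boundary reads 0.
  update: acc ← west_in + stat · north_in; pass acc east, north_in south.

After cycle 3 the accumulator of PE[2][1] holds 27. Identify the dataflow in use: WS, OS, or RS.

WS: PE[2][1] is outside its 2×2 grid.
OS [3×2] PE[2][1] across cycles:
  [0] (2,1) acc=0 (h:0 v:0)
  [1] (2,1) acc=0 (h:0 v:0)
  [2] (2,1) acc=0 (h:0 v:0)
  [3] (2,1) acc=27 (h:9 v:3)
RS [3×2] PE[2][1] across cycles:
  [0] (2,1) acc=0 (h:0 v:0)
  [1] (2,1) acc=0 (h:0 v:0)
  [2] (2,1) acc=0 (h:0 v:0)
  [3] (2,1) acc=64 (h:64 v:4)

dataflow = OS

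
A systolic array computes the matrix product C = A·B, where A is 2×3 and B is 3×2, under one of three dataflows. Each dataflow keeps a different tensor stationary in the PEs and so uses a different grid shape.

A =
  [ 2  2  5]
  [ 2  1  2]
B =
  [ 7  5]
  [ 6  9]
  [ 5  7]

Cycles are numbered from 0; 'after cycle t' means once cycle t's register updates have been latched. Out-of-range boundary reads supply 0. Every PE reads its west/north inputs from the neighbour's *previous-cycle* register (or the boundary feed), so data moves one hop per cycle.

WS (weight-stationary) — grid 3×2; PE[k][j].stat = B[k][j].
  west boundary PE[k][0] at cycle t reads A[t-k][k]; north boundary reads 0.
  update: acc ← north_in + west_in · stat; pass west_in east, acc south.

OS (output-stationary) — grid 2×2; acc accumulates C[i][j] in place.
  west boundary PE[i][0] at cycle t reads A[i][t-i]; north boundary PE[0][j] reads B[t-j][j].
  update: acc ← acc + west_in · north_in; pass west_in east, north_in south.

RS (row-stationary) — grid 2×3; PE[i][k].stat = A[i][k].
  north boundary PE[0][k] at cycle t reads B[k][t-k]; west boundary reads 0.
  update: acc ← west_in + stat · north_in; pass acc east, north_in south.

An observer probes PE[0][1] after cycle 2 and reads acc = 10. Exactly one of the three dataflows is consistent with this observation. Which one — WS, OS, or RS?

dataflow = WS

Under WS (3×2), PE[0][1]:
  cycle 0: PE[0][1] → acc 0, east 0, south 0
  cycle 1: PE[0][1] → acc 10, east 2, south 10
  cycle 2: PE[0][1] → acc 10, east 2, south 10
Under OS (2×2), PE[0][1]:
  cycle 0: PE[0][1] → acc 0, east 0, south 0
  cycle 1: PE[0][1] → acc 10, east 2, south 5
  cycle 2: PE[0][1] → acc 28, east 2, south 9
Under RS (2×3), PE[0][1]:
  cycle 0: PE[0][1] → acc 0, east 0, south 0
  cycle 1: PE[0][1] → acc 26, east 26, south 6
  cycle 2: PE[0][1] → acc 28, east 28, south 9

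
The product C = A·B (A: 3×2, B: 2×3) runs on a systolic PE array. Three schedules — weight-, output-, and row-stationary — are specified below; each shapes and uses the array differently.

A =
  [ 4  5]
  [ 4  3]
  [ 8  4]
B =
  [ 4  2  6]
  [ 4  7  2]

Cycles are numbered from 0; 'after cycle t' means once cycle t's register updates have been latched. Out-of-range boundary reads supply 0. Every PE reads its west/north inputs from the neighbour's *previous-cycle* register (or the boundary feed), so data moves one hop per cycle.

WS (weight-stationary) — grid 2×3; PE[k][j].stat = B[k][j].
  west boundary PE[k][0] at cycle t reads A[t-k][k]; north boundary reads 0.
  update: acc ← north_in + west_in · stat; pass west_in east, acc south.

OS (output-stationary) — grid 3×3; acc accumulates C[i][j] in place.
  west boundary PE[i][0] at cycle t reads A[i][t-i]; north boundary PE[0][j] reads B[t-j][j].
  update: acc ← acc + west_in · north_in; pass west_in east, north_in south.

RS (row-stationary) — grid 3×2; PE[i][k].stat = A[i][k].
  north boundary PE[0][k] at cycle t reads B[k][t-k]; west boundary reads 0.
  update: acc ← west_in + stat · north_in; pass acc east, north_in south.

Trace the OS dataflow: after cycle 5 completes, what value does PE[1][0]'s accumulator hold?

PE[1][0].acc = 28

OS (3×3). Following PE[1][0] plus its west/north inputs:
  0: (0,0).acc=16  regs=<4,4>
  0: (1,0).acc=0  regs=<0,0>
  1: (0,0).acc=36  regs=<5,4>
  1: (1,0).acc=16  regs=<4,4>
  2: (0,0).acc=36  regs=<0,0>
  2: (1,0).acc=28  regs=<3,4>
  3: (0,0).acc=36  regs=<0,0>
  3: (1,0).acc=28  regs=<0,0>
  4: (0,0).acc=36  regs=<0,0>
  4: (1,0).acc=28  regs=<0,0>
  5: (0,0).acc=36  regs=<0,0>
  5: (1,0).acc=28  regs=<0,0>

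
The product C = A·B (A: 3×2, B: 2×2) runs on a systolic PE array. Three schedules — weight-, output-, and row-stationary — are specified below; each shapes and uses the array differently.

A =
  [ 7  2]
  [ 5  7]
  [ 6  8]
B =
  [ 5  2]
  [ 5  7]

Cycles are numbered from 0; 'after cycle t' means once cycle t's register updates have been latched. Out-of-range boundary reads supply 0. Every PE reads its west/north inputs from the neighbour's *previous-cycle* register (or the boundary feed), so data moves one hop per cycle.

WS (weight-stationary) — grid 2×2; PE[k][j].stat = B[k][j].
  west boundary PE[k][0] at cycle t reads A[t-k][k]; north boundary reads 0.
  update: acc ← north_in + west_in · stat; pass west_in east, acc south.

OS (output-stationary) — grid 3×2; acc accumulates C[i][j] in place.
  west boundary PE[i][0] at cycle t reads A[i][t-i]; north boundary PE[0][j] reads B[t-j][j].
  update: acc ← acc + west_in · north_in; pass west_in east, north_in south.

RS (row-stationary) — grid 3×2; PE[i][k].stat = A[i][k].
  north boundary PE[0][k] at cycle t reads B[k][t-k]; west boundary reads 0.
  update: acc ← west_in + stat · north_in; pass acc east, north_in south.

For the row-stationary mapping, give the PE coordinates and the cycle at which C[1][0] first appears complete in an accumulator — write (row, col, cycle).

(row, col, cycle) = (1, 1, 2)

RS: C[1][0] accumulates in PE[1][1]:
  @0  [1,1]  acc 0  |  →0  ↓0
  @1  [1,1]  acc 0  |  →0  ↓0
  @2  [1,1]  acc 60  |  →60  ↓5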